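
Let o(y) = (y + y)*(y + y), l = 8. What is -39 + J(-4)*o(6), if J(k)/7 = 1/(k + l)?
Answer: 213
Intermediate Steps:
J(k) = 7/(8 + k) (J(k) = 7/(k + 8) = 7/(8 + k))
o(y) = 4*y² (o(y) = (2*y)*(2*y) = 4*y²)
-39 + J(-4)*o(6) = -39 + (7/(8 - 4))*(4*6²) = -39 + (7/4)*(4*36) = -39 + (7*(¼))*144 = -39 + (7/4)*144 = -39 + 252 = 213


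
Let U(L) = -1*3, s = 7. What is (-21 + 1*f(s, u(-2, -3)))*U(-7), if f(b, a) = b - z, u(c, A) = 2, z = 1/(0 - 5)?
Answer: 207/5 ≈ 41.400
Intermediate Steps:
z = -⅕ (z = 1/(-5) = -⅕ ≈ -0.20000)
f(b, a) = ⅕ + b (f(b, a) = b - 1*(-⅕) = b + ⅕ = ⅕ + b)
U(L) = -3
(-21 + 1*f(s, u(-2, -3)))*U(-7) = (-21 + 1*(⅕ + 7))*(-3) = (-21 + 1*(36/5))*(-3) = (-21 + 36/5)*(-3) = -69/5*(-3) = 207/5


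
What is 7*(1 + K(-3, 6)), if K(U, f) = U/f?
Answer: 7/2 ≈ 3.5000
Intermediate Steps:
7*(1 + K(-3, 6)) = 7*(1 - 3/6) = 7*(1 - 3*1/6) = 7*(1 - 1/2) = 7*(1/2) = 7/2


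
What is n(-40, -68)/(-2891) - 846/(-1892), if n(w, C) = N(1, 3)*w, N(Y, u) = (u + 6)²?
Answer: 4287933/2734886 ≈ 1.5679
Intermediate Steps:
N(Y, u) = (6 + u)²
n(w, C) = 81*w (n(w, C) = (6 + 3)²*w = 9²*w = 81*w)
n(-40, -68)/(-2891) - 846/(-1892) = (81*(-40))/(-2891) - 846/(-1892) = -3240*(-1/2891) - 846*(-1/1892) = 3240/2891 + 423/946 = 4287933/2734886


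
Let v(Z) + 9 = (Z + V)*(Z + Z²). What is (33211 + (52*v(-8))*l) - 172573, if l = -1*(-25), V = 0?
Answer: -733462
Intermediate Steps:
l = 25
v(Z) = -9 + Z*(Z + Z²) (v(Z) = -9 + (Z + 0)*(Z + Z²) = -9 + Z*(Z + Z²))
(33211 + (52*v(-8))*l) - 172573 = (33211 + (52*(-9 + (-8)² + (-8)³))*25) - 172573 = (33211 + (52*(-9 + 64 - 512))*25) - 172573 = (33211 + (52*(-457))*25) - 172573 = (33211 - 23764*25) - 172573 = (33211 - 594100) - 172573 = -560889 - 172573 = -733462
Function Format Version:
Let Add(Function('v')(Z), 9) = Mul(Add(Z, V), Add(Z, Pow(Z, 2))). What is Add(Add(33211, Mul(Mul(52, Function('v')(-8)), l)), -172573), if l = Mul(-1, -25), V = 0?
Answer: -733462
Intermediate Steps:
l = 25
Function('v')(Z) = Add(-9, Mul(Z, Add(Z, Pow(Z, 2)))) (Function('v')(Z) = Add(-9, Mul(Add(Z, 0), Add(Z, Pow(Z, 2)))) = Add(-9, Mul(Z, Add(Z, Pow(Z, 2)))))
Add(Add(33211, Mul(Mul(52, Function('v')(-8)), l)), -172573) = Add(Add(33211, Mul(Mul(52, Add(-9, Pow(-8, 2), Pow(-8, 3))), 25)), -172573) = Add(Add(33211, Mul(Mul(52, Add(-9, 64, -512)), 25)), -172573) = Add(Add(33211, Mul(Mul(52, -457), 25)), -172573) = Add(Add(33211, Mul(-23764, 25)), -172573) = Add(Add(33211, -594100), -172573) = Add(-560889, -172573) = -733462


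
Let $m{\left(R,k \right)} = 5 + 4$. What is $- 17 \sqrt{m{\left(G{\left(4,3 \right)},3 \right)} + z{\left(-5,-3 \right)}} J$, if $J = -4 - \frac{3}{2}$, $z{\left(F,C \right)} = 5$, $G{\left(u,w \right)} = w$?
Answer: $\frac{187 \sqrt{14}}{2} \approx 349.84$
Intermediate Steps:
$m{\left(R,k \right)} = 9$
$J = - \frac{11}{2}$ ($J = -4 - \frac{3}{2} = - \frac{11}{2} \approx -5.5$)
$- 17 \sqrt{m{\left(G{\left(4,3 \right)},3 \right)} + z{\left(-5,-3 \right)}} J = - 17 \sqrt{9 + 5} \left(- \frac{11}{2}\right) = - 17 \sqrt{14} \left(- \frac{11}{2}\right) = \frac{187 \sqrt{14}}{2}$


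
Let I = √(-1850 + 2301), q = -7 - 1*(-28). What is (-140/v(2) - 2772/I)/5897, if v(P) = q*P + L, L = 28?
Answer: -2/5897 - 252*√451/241777 ≈ -0.022474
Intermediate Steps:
q = 21 (q = -7 + 28 = 21)
I = √451 ≈ 21.237
v(P) = 28 + 21*P (v(P) = 21*P + 28 = 28 + 21*P)
(-140/v(2) - 2772/I)/5897 = (-140/(28 + 21*2) - 2772*√451/451)/5897 = (-140/(28 + 42) - 252*√451/41)*(1/5897) = (-140/70 - 252*√451/41)*(1/5897) = (-140*1/70 - 252*√451/41)*(1/5897) = (-2 - 252*√451/41)*(1/5897) = -2/5897 - 252*√451/241777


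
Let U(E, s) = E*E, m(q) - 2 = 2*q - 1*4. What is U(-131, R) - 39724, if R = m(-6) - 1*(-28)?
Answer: -22563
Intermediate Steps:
m(q) = -2 + 2*q (m(q) = 2 + (2*q - 1*4) = 2 + (2*q - 4) = 2 + (-4 + 2*q) = -2 + 2*q)
R = 14 (R = (-2 + 2*(-6)) - 1*(-28) = (-2 - 12) + 28 = -14 + 28 = 14)
U(E, s) = E²
U(-131, R) - 39724 = (-131)² - 39724 = 17161 - 39724 = -22563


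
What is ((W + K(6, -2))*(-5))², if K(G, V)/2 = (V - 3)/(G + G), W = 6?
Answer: 24025/36 ≈ 667.36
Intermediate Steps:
K(G, V) = (-3 + V)/G (K(G, V) = 2*((V - 3)/(G + G)) = 2*((-3 + V)/((2*G))) = 2*((-3 + V)*(1/(2*G))) = 2*((-3 + V)/(2*G)) = (-3 + V)/G)
((W + K(6, -2))*(-5))² = ((6 + (-3 - 2)/6)*(-5))² = ((6 + (⅙)*(-5))*(-5))² = ((6 - ⅚)*(-5))² = ((31/6)*(-5))² = (-155/6)² = 24025/36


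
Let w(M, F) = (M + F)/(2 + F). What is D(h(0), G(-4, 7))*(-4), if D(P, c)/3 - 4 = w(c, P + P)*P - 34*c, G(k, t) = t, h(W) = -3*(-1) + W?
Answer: 5499/2 ≈ 2749.5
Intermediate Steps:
h(W) = 3 + W
w(M, F) = (F + M)/(2 + F)
D(P, c) = 12 - 102*c + 3*P*(c + 2*P)/(2 + 2*P) (D(P, c) = 12 + 3*((((P + P) + c)/(2 + (P + P)))*P - 34*c) = 12 + 3*(((2*P + c)/(2 + 2*P))*P - 34*c) = 12 + 3*(((c + 2*P)/(2 + 2*P))*P - 34*c) = 12 + 3*(P*(c + 2*P)/(2 + 2*P) - 34*c) = 12 + 3*(-34*c + P*(c + 2*P)/(2 + 2*P)) = 12 + (-102*c + 3*P*(c + 2*P)/(2 + 2*P)) = 12 - 102*c + 3*P*(c + 2*P)/(2 + 2*P))
D(h(0), G(-4, 7))*(-4) = (3*((3 + 0)*(7 + 2*(3 + 0)) + 4*(1 + (3 + 0))*(2 - 17*7))/(2*(1 + (3 + 0))))*(-4) = (3*(3*(7 + 2*3) + 4*(1 + 3)*(2 - 119))/(2*(1 + 3)))*(-4) = ((3/2)*(3*(7 + 6) + 4*4*(-117))/4)*(-4) = ((3/2)*(¼)*(3*13 - 1872))*(-4) = ((3/2)*(¼)*(39 - 1872))*(-4) = ((3/2)*(¼)*(-1833))*(-4) = -5499/8*(-4) = 5499/2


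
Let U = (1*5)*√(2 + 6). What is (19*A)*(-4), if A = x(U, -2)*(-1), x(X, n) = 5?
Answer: 380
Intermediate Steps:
U = 10*√2 (U = 5*√8 = 5*(2*√2) = 10*√2 ≈ 14.142)
A = -5 (A = 5*(-1) = -5)
(19*A)*(-4) = (19*(-5))*(-4) = -95*(-4) = 380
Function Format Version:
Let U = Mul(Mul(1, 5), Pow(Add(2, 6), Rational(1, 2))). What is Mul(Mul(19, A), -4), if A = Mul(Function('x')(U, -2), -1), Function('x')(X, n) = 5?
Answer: 380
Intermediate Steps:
U = Mul(10, Pow(2, Rational(1, 2))) (U = Mul(5, Pow(8, Rational(1, 2))) = Mul(5, Mul(2, Pow(2, Rational(1, 2)))) = Mul(10, Pow(2, Rational(1, 2))) ≈ 14.142)
A = -5 (A = Mul(5, -1) = -5)
Mul(Mul(19, A), -4) = Mul(Mul(19, -5), -4) = Mul(-95, -4) = 380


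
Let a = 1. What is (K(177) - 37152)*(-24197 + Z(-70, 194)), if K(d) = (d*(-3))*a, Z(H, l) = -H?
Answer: 909177741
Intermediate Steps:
K(d) = -3*d (K(d) = (d*(-3))*1 = -3*d*1 = -3*d)
(K(177) - 37152)*(-24197 + Z(-70, 194)) = (-3*177 - 37152)*(-24197 - 1*(-70)) = (-531 - 37152)*(-24197 + 70) = -37683*(-24127) = 909177741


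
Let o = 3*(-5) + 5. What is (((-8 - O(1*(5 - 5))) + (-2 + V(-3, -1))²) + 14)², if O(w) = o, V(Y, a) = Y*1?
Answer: 1681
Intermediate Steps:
V(Y, a) = Y
o = -10 (o = -15 + 5 = -10)
O(w) = -10
(((-8 - O(1*(5 - 5))) + (-2 + V(-3, -1))²) + 14)² = (((-8 - 1*(-10)) + (-2 - 3)²) + 14)² = (((-8 + 10) + (-5)²) + 14)² = ((2 + 25) + 14)² = (27 + 14)² = 41² = 1681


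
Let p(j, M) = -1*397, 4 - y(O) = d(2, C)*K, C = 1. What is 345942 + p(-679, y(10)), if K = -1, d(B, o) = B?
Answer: 345545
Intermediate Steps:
y(O) = 6 (y(O) = 4 - 2*(-1) = 4 - 1*(-2) = 4 + 2 = 6)
p(j, M) = -397
345942 + p(-679, y(10)) = 345942 - 397 = 345545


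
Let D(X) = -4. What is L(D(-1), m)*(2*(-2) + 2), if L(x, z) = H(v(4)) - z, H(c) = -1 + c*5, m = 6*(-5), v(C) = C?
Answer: -98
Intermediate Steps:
m = -30
H(c) = -1 + 5*c
L(x, z) = 19 - z (L(x, z) = (-1 + 5*4) - z = (-1 + 20) - z = 19 - z)
L(D(-1), m)*(2*(-2) + 2) = (19 - 1*(-30))*(2*(-2) + 2) = (19 + 30)*(-4 + 2) = 49*(-2) = -98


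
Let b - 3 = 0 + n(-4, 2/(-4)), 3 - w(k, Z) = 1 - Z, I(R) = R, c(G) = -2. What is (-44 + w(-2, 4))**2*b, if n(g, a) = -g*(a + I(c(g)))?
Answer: -10108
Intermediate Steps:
w(k, Z) = 2 + Z (w(k, Z) = 3 - (1 - Z) = 3 + (-1 + Z) = 2 + Z)
n(g, a) = -g*(-2 + a) (n(g, a) = -g*(a - 2) = -g*(-2 + a))
b = -7 (b = 3 + (0 - 4*(2 - 2/(-4))) = 3 + (0 - 4*(2 - 2*(-1)/4)) = 3 + (0 - 4*(2 - 1*(-1/2))) = 3 + (0 - 4*(2 + 1/2)) = 3 + (0 - 4*5/2) = 3 + (0 - 10) = 3 - 10 = -7)
(-44 + w(-2, 4))**2*b = (-44 + (2 + 4))**2*(-7) = (-44 + 6)**2*(-7) = (-38)**2*(-7) = 1444*(-7) = -10108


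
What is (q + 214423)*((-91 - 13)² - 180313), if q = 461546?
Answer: -114574717593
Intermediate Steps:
(q + 214423)*((-91 - 13)² - 180313) = (461546 + 214423)*((-91 - 13)² - 180313) = 675969*((-104)² - 180313) = 675969*(10816 - 180313) = 675969*(-169497) = -114574717593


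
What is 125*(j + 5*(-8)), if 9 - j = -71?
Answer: 5000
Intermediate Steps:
j = 80 (j = 9 - 1*(-71) = 9 + 71 = 80)
125*(j + 5*(-8)) = 125*(80 + 5*(-8)) = 125*(80 - 40) = 125*40 = 5000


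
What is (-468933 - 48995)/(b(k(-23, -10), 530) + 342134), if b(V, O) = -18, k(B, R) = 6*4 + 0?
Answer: -129482/85529 ≈ -1.5139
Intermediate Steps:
k(B, R) = 24 (k(B, R) = 24 + 0 = 24)
(-468933 - 48995)/(b(k(-23, -10), 530) + 342134) = (-468933 - 48995)/(-18 + 342134) = -517928/342116 = -517928*1/342116 = -129482/85529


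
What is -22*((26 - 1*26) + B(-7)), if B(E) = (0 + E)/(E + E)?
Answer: -11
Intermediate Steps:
B(E) = ½ (B(E) = E/((2*E)) = E*(1/(2*E)) = ½)
-22*((26 - 1*26) + B(-7)) = -22*((26 - 1*26) + ½) = -22*((26 - 26) + ½) = -22*(0 + ½) = -22*½ = -11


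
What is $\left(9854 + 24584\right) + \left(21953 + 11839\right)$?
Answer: $68230$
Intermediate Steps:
$\left(9854 + 24584\right) + \left(21953 + 11839\right) = 34438 + 33792 = 68230$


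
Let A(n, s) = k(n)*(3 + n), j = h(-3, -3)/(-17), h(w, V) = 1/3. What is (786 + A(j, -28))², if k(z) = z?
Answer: 4178892646756/6765201 ≈ 6.1770e+5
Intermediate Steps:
h(w, V) = ⅓
j = -1/51 (j = (⅓)/(-17) = (⅓)*(-1/17) = -1/51 ≈ -0.019608)
A(n, s) = n*(3 + n)
(786 + A(j, -28))² = (786 - (3 - 1/51)/51)² = (786 - 1/51*152/51)² = (786 - 152/2601)² = (2044234/2601)² = 4178892646756/6765201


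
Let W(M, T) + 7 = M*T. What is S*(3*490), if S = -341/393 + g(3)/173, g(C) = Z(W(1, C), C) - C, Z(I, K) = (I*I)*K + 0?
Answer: -20240920/22663 ≈ -893.13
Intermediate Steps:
W(M, T) = -7 + M*T
Z(I, K) = K*I**2 (Z(I, K) = I**2*K + 0 = K*I**2 + 0 = K*I**2)
g(C) = -C + C*(-7 + C)**2 (g(C) = C*(-7 + 1*C)**2 - C = C*(-7 + C)**2 - C = -C + C*(-7 + C)**2)
S = -41308/67989 (S = -341/393 + (3*(-1 + (-7 + 3)**2))/173 = -341*1/393 + (3*(-1 + (-4)**2))*(1/173) = -341/393 + (3*(-1 + 16))*(1/173) = -341/393 + (3*15)*(1/173) = -341/393 + 45*(1/173) = -341/393 + 45/173 = -41308/67989 ≈ -0.60757)
S*(3*490) = -41308*490/22663 = -41308/67989*1470 = -20240920/22663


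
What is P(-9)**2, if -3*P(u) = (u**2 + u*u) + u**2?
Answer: 6561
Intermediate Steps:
P(u) = -u**2 (P(u) = -((u**2 + u*u) + u**2)/3 = -((u**2 + u**2) + u**2)/3 = -(2*u**2 + u**2)/3 = -u**2)
P(-9)**2 = (-1*(-9)**2)**2 = (-1*81)**2 = (-81)**2 = 6561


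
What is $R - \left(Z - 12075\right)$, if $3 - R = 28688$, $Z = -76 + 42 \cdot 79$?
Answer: $-19852$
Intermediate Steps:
$Z = 3242$ ($Z = -76 + 3318 = 3242$)
$R = -28685$ ($R = 3 - 28688 = -28685$)
$R - \left(Z - 12075\right) = -28685 - \left(3242 - 12075\right) = -28685 - -8833 = -28685 + 8833 = -19852$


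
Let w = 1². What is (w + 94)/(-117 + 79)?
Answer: -5/2 ≈ -2.5000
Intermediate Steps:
w = 1
(w + 94)/(-117 + 79) = (1 + 94)/(-117 + 79) = 95/(-38) = 95*(-1/38) = -5/2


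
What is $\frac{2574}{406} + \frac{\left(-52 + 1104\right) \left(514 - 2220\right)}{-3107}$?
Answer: $\frac{368325245}{630721} \approx 583.97$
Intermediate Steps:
$\frac{2574}{406} + \frac{\left(-52 + 1104\right) \left(514 - 2220\right)}{-3107} = 2574 \cdot \frac{1}{406} + 1052 \left(-1706\right) \left(- \frac{1}{3107}\right) = \frac{1287}{203} - - \frac{1794712}{3107} = \frac{1287}{203} + \frac{1794712}{3107} = \frac{368325245}{630721}$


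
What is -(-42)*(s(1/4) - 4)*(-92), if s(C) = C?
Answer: 14490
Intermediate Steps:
-(-42)*(s(1/4) - 4)*(-92) = -(-42)*(1/4 - 4)*(-92) = -(-42)*(¼ - 4)*(-92) = -(-42)*(-15)/4*(-92) = -42*15/4*(-92) = -315/2*(-92) = 14490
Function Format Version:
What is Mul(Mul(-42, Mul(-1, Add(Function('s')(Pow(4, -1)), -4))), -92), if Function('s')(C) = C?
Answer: 14490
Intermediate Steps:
Mul(Mul(-42, Mul(-1, Add(Function('s')(Pow(4, -1)), -4))), -92) = Mul(Mul(-42, Mul(-1, Add(Pow(4, -1), -4))), -92) = Mul(Mul(-42, Mul(-1, Add(Rational(1, 4), -4))), -92) = Mul(Mul(-42, Mul(-1, Rational(-15, 4))), -92) = Mul(Mul(-42, Rational(15, 4)), -92) = Mul(Rational(-315, 2), -92) = 14490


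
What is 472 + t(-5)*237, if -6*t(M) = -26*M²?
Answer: 26147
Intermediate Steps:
t(M) = 13*M²/3 (t(M) = -(-13)*M²/3 = 13*M²/3)
472 + t(-5)*237 = 472 + ((13/3)*(-5)²)*237 = 472 + ((13/3)*25)*237 = 472 + (325/3)*237 = 472 + 25675 = 26147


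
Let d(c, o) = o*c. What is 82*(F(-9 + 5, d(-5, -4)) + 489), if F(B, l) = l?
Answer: 41738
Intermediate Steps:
d(c, o) = c*o
82*(F(-9 + 5, d(-5, -4)) + 489) = 82*(-5*(-4) + 489) = 82*(20 + 489) = 82*509 = 41738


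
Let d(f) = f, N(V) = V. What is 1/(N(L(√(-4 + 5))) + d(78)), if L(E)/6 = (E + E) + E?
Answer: 1/96 ≈ 0.010417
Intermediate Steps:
L(E) = 18*E (L(E) = 6*((E + E) + E) = 6*(2*E + E) = 6*(3*E) = 18*E)
1/(N(L(√(-4 + 5))) + d(78)) = 1/(18*√(-4 + 5) + 78) = 1/(18*√1 + 78) = 1/(18*1 + 78) = 1/(18 + 78) = 1/96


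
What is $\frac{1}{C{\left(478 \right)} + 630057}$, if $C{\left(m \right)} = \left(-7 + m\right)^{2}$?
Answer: $\frac{1}{851898} \approx 1.1738 \cdot 10^{-6}$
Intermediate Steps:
$\frac{1}{C{\left(478 \right)} + 630057} = \frac{1}{\left(-7 + 478\right)^{2} + 630057} = \frac{1}{471^{2} + 630057} = \frac{1}{221841 + 630057} = \frac{1}{851898}$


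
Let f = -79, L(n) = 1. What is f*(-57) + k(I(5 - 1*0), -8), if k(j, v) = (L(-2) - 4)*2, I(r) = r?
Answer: 4497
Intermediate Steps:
k(j, v) = -6 (k(j, v) = (1 - 4)*2 = -3*2 = -6)
f*(-57) + k(I(5 - 1*0), -8) = -79*(-57) - 6 = 4503 - 6 = 4497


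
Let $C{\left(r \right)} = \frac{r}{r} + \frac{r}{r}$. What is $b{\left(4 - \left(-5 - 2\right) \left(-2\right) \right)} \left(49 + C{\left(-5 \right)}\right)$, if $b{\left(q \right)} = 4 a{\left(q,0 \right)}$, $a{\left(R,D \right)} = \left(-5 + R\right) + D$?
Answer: $-3060$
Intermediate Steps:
$a{\left(R,D \right)} = -5 + D + R$
$b{\left(q \right)} = -20 + 4 q$ ($b{\left(q \right)} = 4 \left(-5 + 0 + q\right) = 4 \left(-5 + q\right) = -20 + 4 q$)
$C{\left(r \right)} = 2$ ($C{\left(r \right)} = 1 + 1 = 2$)
$b{\left(4 - \left(-5 - 2\right) \left(-2\right) \right)} \left(49 + C{\left(-5 \right)}\right) = \left(-20 + 4 \left(4 - \left(-5 - 2\right) \left(-2\right)\right)\right) \left(49 + 2\right) = \left(-20 + 4 \left(4 - \left(-7\right) \left(-2\right)\right)\right) 51 = \left(-20 + 4 \left(4 - 14\right)\right) 51 = \left(-20 + 4 \left(-10\right)\right) 51 = \left(-20 - 40\right) 51 = \left(-60\right) 51 = -3060$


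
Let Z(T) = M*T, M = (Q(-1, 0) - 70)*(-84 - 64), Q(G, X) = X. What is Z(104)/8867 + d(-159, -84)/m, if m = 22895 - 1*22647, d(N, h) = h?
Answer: 66615073/549754 ≈ 121.17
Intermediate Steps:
M = 10360 (M = (0 - 70)*(-84 - 64) = -70*(-148) = 10360)
m = 248 (m = 22895 - 22647 = 248)
Z(T) = 10360*T
Z(104)/8867 + d(-159, -84)/m = (10360*104)/8867 - 84/248 = 1077440*(1/8867) - 84*1/248 = 1077440/8867 - 21/62 = 66615073/549754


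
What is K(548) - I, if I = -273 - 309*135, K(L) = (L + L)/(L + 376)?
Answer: 9699502/231 ≈ 41989.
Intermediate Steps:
K(L) = 2*L/(376 + L) (K(L) = (2*L)/(376 + L) = 2*L/(376 + L))
I = -41988 (I = -273 - 41715 = -41988)
K(548) - I = 2*548/(376 + 548) - 1*(-41988) = 2*548/924 + 41988 = 2*548*(1/924) + 41988 = 274/231 + 41988 = 9699502/231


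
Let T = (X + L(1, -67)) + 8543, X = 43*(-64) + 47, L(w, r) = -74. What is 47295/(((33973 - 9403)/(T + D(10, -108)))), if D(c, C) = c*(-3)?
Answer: 3013217/273 ≈ 11037.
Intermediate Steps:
D(c, C) = -3*c
X = -2705 (X = -2752 + 47 = -2705)
T = 5764 (T = (-2705 - 74) + 8543 = -2779 + 8543 = 5764)
47295/(((33973 - 9403)/(T + D(10, -108)))) = 47295/(((33973 - 9403)/(5764 - 3*10))) = 47295/((24570/(5764 - 30))) = 47295/((24570/5734)) = 47295/((24570*(1/5734))) = 47295/(12285/2867) = 47295*(2867/12285) = 3013217/273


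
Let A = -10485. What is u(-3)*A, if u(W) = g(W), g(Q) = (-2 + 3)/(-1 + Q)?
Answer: 10485/4 ≈ 2621.3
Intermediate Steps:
g(Q) = 1/(-1 + Q)
u(W) = 1/(-1 + W)
u(-3)*A = -10485/(-1 - 3) = -10485/(-4) = -¼*(-10485) = 10485/4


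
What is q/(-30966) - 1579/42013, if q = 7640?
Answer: -184937317/650487279 ≈ -0.28431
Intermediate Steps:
q/(-30966) - 1579/42013 = 7640/(-30966) - 1579/42013 = 7640*(-1/30966) - 1579*1/42013 = -3820/15483 - 1579/42013 = -184937317/650487279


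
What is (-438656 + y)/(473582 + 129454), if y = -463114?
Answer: -150295/100506 ≈ -1.4954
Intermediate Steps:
(-438656 + y)/(473582 + 129454) = (-438656 - 463114)/(473582 + 129454) = -901770/603036 = -901770*1/603036 = -150295/100506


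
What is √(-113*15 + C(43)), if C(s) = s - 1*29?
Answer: 41*I ≈ 41.0*I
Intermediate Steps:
C(s) = -29 + s (C(s) = s - 29 = -29 + s)
√(-113*15 + C(43)) = √(-113*15 + (-29 + 43)) = √(-1695 + 14) = √(-1681) = 41*I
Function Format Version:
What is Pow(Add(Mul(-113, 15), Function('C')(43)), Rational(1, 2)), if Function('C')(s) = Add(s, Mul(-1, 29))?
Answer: Mul(41, I) ≈ Mul(41.000, I)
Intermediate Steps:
Function('C')(s) = Add(-29, s) (Function('C')(s) = Add(s, -29) = Add(-29, s))
Pow(Add(Mul(-113, 15), Function('C')(43)), Rational(1, 2)) = Pow(Add(Mul(-113, 15), Add(-29, 43)), Rational(1, 2)) = Pow(Add(-1695, 14), Rational(1, 2)) = Pow(-1681, Rational(1, 2)) = Mul(41, I)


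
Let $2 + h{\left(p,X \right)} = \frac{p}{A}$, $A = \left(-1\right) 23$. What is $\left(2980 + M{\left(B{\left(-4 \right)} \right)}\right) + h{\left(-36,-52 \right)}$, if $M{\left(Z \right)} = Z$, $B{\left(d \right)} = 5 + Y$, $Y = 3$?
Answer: $\frac{68714}{23} \approx 2987.6$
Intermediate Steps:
$A = -23$
$B{\left(d \right)} = 8$ ($B{\left(d \right)} = 5 + 3 = 8$)
$h{\left(p,X \right)} = -2 - \frac{p}{23}$ ($h{\left(p,X \right)} = -2 + \frac{p}{-23} = -2 + p \left(- \frac{1}{23}\right) = -2 - \frac{p}{23}$)
$\left(2980 + M{\left(B{\left(-4 \right)} \right)}\right) + h{\left(-36,-52 \right)} = \left(2980 + 8\right) - \frac{10}{23} = 2988 + \left(-2 + \frac{36}{23}\right) = 2988 - \frac{10}{23} = \frac{68714}{23}$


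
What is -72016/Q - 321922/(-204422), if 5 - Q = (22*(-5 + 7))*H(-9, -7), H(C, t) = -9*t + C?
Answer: 7742465907/242342281 ≈ 31.948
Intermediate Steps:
H(C, t) = C - 9*t
Q = -2371 (Q = 5 - 22*(-5 + 7)*(-9 - 9*(-7)) = 5 - 22*2*(-9 + 63) = 5 - 44*54 = 5 - 1*2376 = 5 - 2376 = -2371)
-72016/Q - 321922/(-204422) = -72016/(-2371) - 321922/(-204422) = -72016*(-1/2371) - 321922*(-1/204422) = 72016/2371 + 160961/102211 = 7742465907/242342281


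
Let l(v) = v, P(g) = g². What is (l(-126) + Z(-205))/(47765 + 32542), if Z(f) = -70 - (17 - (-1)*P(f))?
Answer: -42238/80307 ≈ -0.52596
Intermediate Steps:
Z(f) = -87 - f² (Z(f) = -70 - (17 - (-1)*f²) = -70 - (17 + f²) = -70 + (-17 - f²) = -87 - f²)
(l(-126) + Z(-205))/(47765 + 32542) = (-126 + (-87 - 1*(-205)²))/(47765 + 32542) = (-126 + (-87 - 1*42025))/80307 = (-126 + (-87 - 42025))*(1/80307) = (-126 - 42112)*(1/80307) = -42238*1/80307 = -42238/80307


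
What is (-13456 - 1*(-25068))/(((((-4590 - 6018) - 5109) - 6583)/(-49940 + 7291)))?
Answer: 123810047/5575 ≈ 22208.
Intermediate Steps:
(-13456 - 1*(-25068))/(((((-4590 - 6018) - 5109) - 6583)/(-49940 + 7291))) = (-13456 + 25068)/((((-10608 - 5109) - 6583)/(-42649))) = 11612/(((-15717 - 6583)*(-1/42649))) = 11612/((-22300*(-1/42649))) = 11612/(22300/42649) = 11612*(42649/22300) = 123810047/5575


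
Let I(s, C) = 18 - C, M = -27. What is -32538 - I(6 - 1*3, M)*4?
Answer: -32718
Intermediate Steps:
-32538 - I(6 - 1*3, M)*4 = -32538 - (18 - 1*(-27))*4 = -32538 - (18 + 27)*4 = -32538 - 45*4 = -32538 - 1*180 = -32538 - 180 = -32718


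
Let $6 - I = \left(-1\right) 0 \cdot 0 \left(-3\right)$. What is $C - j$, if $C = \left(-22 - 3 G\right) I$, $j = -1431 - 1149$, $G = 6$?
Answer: $2340$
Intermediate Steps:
$j = -2580$
$I = 6$ ($I = 6 - \left(-1\right) 0 \cdot 0 \left(-3\right) = 6 - 0 \cdot 0 \left(-3\right) = 6 - 0 \left(-3\right) = 6 - 0 = 6 + 0 = 6$)
$C = -240$ ($C = \left(-22 - 18\right) 6 = \left(-40\right) 6 = -240$)
$C - j = -240 - -2580 = -240 + 2580 = 2340$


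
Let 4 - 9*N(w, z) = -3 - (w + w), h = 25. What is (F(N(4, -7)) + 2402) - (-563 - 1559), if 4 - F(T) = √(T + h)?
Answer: 4528 - 4*√15/3 ≈ 4522.8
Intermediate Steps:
N(w, z) = 7/9 + 2*w/9 (N(w, z) = 4/9 - (-3 - (w + w))/9 = 4/9 - (-3 - 2*w)/9 = 4/9 + (⅓ + 2*w/9) = 7/9 + 2*w/9)
F(T) = 4 - √(25 + T) (F(T) = 4 - √(T + 25) = 4 - √(25 + T))
(F(N(4, -7)) + 2402) - (-563 - 1559) = ((4 - √(25 + (7/9 + (2/9)*4))) + 2402) - (-563 - 1559) = ((4 - √(25 + (7/9 + 8/9))) + 2402) - 1*(-2122) = ((4 - √(25 + 5/3)) + 2402) + 2122 = ((4 - √(80/3)) + 2402) + 2122 = ((4 - 4*√15/3) + 2402) + 2122 = (2406 - 4*√15/3) + 2122 = 4528 - 4*√15/3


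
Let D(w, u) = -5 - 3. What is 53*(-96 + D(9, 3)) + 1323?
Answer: -4189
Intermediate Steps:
D(w, u) = -8
53*(-96 + D(9, 3)) + 1323 = 53*(-96 - 8) + 1323 = 53*(-104) + 1323 = -5512 + 1323 = -4189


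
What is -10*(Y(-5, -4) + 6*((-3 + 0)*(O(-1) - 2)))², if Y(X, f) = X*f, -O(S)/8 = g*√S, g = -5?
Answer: 5152640 + 806400*I ≈ 5.1526e+6 + 8.064e+5*I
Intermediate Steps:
O(S) = 40*√S (O(S) = -(-40)*√S = 40*√S)
-10*(Y(-5, -4) + 6*((-3 + 0)*(O(-1) - 2)))² = -10*(-5*(-4) + 6*((-3 + 0)*(40*√(-1) - 2)))² = -10*(20 + 6*(-3*(40*I - 2)))² = -10*(20 + 6*(-3*(-2 + 40*I)))² = -10*(20 + 6*(6 - 120*I))² = -10*(20 + (36 - 720*I))² = -10*(56 - 720*I)²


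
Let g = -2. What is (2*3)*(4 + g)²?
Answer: 24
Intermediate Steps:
(2*3)*(4 + g)² = (2*3)*(4 - 2)² = 6*2² = 6*4 = 24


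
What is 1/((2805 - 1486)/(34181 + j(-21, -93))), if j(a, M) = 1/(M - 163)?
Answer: 8750335/337664 ≈ 25.914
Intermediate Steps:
j(a, M) = 1/(-163 + M)
1/((2805 - 1486)/(34181 + j(-21, -93))) = 1/((2805 - 1486)/(34181 + 1/(-163 - 93))) = 1/(1319/(34181 + 1/(-256))) = 1/(1319/(34181 - 1/256)) = 1/(1319/(8750335/256)) = 1/(1319*(256/8750335)) = 1/(337664/8750335) = 8750335/337664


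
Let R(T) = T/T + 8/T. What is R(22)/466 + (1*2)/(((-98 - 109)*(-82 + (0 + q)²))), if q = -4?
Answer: 9781/3183246 ≈ 0.0030726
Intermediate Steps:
R(T) = 1 + 8/T
R(22)/466 + (1*2)/(((-98 - 109)*(-82 + (0 + q)²))) = ((8 + 22)/22)/466 + (1*2)/(((-98 - 109)*(-82 + (0 - 4)²))) = ((1/22)*30)*(1/466) + 2/((-207*(-82 + (-4)²))) = (15/11)*(1/466) + 2/((-207*(-82 + 16))) = 15/5126 + 2/((-207*(-66))) = 15/5126 + 2/13662 = 15/5126 + 2*(1/13662) = 15/5126 + 1/6831 = 9781/3183246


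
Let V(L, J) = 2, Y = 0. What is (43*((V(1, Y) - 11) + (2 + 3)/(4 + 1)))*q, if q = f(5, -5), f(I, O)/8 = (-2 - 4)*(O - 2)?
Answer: -115584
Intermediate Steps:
f(I, O) = 96 - 48*O (f(I, O) = 8*((-2 - 4)*(O - 2)) = 8*(-6*(-2 + O)) = 8*(12 - 6*O) = 96 - 48*O)
q = 336 (q = 96 - 48*(-5) = 96 + 240 = 336)
(43*((V(1, Y) - 11) + (2 + 3)/(4 + 1)))*q = (43*((2 - 11) + (2 + 3)/(4 + 1)))*336 = (43*(-9 + 5/5))*336 = (43*(-9 + 5*(⅕)))*336 = (43*(-9 + 1))*336 = (43*(-8))*336 = -344*336 = -115584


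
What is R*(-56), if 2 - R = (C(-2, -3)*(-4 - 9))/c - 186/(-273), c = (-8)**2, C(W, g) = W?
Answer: -2657/52 ≈ -51.096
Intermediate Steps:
c = 64
R = 2657/2912 (R = 2 - (-2*(-4 - 9)/64 - 186/(-273)) = 2 - (-2*(-13)*(1/64) - 186*(-1/273)) = 2 - (26*(1/64) + 62/91) = 2 - (13/32 + 62/91) = 2 - 1*3167/2912 = 2 - 3167/2912 = 2657/2912 ≈ 0.91243)
R*(-56) = (2657/2912)*(-56) = -2657/52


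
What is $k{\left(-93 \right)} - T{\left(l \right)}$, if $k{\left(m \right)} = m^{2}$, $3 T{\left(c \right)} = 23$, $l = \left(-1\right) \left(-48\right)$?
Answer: $\frac{25924}{3} \approx 8641.3$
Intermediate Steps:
$l = 48$
$T{\left(c \right)} = \frac{23}{3}$ ($T{\left(c \right)} = \frac{1}{3} \cdot 23 = \frac{23}{3}$)
$k{\left(-93 \right)} - T{\left(l \right)} = \left(-93\right)^{2} - \frac{23}{3} = 8649 - \frac{23}{3} = \frac{25924}{3}$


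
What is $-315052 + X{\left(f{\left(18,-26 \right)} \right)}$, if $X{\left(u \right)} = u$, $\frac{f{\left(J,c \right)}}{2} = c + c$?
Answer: $-315156$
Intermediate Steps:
$f{\left(J,c \right)} = 4 c$ ($f{\left(J,c \right)} = 2 \left(c + c\right) = 2 \cdot 2 c = 4 c$)
$-315052 + X{\left(f{\left(18,-26 \right)} \right)} = -315052 + 4 \left(-26\right) = -315052 - 104 = -315156$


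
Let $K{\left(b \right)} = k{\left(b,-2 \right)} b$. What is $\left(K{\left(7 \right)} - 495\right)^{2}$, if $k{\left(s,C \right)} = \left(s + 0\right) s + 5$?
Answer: $13689$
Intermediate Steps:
$k{\left(s,C \right)} = 5 + s^{2}$ ($k{\left(s,C \right)} = s s + 5 = s^{2} + 5 = 5 + s^{2}$)
$K{\left(b \right)} = b \left(5 + b^{2}\right)$ ($K{\left(b \right)} = \left(5 + b^{2}\right) b = b \left(5 + b^{2}\right)$)
$\left(K{\left(7 \right)} - 495\right)^{2} = \left(7 \left(5 + 7^{2}\right) - 495\right)^{2} = \left(7 \left(5 + 49\right) - 495\right)^{2} = \left(7 \cdot 54 - 495\right)^{2} = \left(378 - 495\right)^{2} = \left(-117\right)^{2} = 13689$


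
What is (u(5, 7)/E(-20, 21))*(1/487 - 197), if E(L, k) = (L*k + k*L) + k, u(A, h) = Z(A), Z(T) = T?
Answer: 479690/398853 ≈ 1.2027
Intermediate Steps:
u(A, h) = A
E(L, k) = k + 2*L*k (E(L, k) = (L*k + L*k) + k = 2*L*k + k = k + 2*L*k)
(u(5, 7)/E(-20, 21))*(1/487 - 197) = (5/((21*(1 + 2*(-20)))))*(1/487 - 197) = (5/((21*(1 - 40))))*(1/487 - 197) = (5/((21*(-39))))*(-95938/487) = (5/(-819))*(-95938/487) = (5*(-1/819))*(-95938/487) = -5/819*(-95938/487) = 479690/398853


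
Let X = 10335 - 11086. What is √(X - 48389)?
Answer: 6*I*√1365 ≈ 221.68*I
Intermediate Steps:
X = -751
√(X - 48389) = √(-751 - 48389) = √(-49140) = 6*I*√1365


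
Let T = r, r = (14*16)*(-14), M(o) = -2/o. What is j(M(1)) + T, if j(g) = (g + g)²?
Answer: -3120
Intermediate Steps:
r = -3136 (r = 224*(-14) = -3136)
T = -3136
j(g) = 4*g² (j(g) = (2*g)² = 4*g²)
j(M(1)) + T = 4*(-2/1)² - 3136 = 4*(-2*1)² - 3136 = 4*(-2)² - 3136 = 4*4 - 3136 = 16 - 3136 = -3120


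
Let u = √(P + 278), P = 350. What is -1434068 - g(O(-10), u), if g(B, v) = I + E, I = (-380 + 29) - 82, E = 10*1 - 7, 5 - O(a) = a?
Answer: -1433638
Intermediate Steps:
O(a) = 5 - a
E = 3 (E = 10 - 7 = 3)
I = -433 (I = -351 - 82 = -433)
u = 2*√157 (u = √(350 + 278) = √628 = 2*√157 ≈ 25.060)
g(B, v) = -430 (g(B, v) = -433 + 3 = -430)
-1434068 - g(O(-10), u) = -1434068 - 1*(-430) = -1434068 + 430 = -1433638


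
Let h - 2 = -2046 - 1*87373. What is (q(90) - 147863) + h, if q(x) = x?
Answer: -237190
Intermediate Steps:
h = -89417 (h = 2 + (-2046 - 1*87373) = 2 + (-2046 - 87373) = 2 - 89419 = -89417)
(q(90) - 147863) + h = (90 - 147863) - 89417 = -147773 - 89417 = -237190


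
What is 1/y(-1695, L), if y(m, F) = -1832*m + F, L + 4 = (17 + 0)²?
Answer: 1/3105525 ≈ 3.2201e-7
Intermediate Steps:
L = 285 (L = -4 + (17 + 0)² = -4 + 17² = -4 + 289 = 285)
y(m, F) = F - 1832*m
1/y(-1695, L) = 1/(285 - 1832*(-1695)) = 1/(285 + 3105240) = 1/3105525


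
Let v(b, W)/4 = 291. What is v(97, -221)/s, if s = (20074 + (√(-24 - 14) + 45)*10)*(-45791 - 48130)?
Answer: -995414/1648463729679 + 485*I*√38/1648463729679 ≈ -6.0384e-7 + 1.8137e-9*I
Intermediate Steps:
v(b, W) = 1164 (v(b, W) = 4*291 = 1164)
s = -1927634604 - 939210*I*√38 (s = (20074 + (√(-38) + 45)*10)*(-93921) = (20074 + (I*√38 + 45)*10)*(-93921) = (20074 + (45 + I*√38)*10)*(-93921) = (20074 + (450 + 10*I*√38))*(-93921) = (20524 + 10*I*√38)*(-93921) = -1927634604 - 939210*I*√38 ≈ -1.9276e+9 - 5.7897e+6*I)
v(97, -221)/s = 1164/(-1927634604 - 939210*I*√38)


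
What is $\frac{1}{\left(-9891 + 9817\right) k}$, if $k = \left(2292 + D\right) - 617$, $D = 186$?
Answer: $- \frac{1}{137714} \approx -7.2614 \cdot 10^{-6}$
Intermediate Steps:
$k = 1861$ ($k = \left(2292 + 186\right) - 617 = 2478 - 617 = 1861$)
$\frac{1}{\left(-9891 + 9817\right) k} = \frac{1}{\left(-9891 + 9817\right) 1861} = \frac{1}{-74} \cdot \frac{1}{1861} = \left(- \frac{1}{74}\right) \frac{1}{1861} = - \frac{1}{137714}$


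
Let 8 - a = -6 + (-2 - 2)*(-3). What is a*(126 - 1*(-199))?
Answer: 650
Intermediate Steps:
a = 2 (a = 8 - (-6 + (-2 - 2)*(-3)) = 8 - (-6 - 4*(-3)) = 8 - (-6 + 12) = 8 - 1*6 = 8 - 6 = 2)
a*(126 - 1*(-199)) = 2*(126 - 1*(-199)) = 2*(126 + 199) = 2*325 = 650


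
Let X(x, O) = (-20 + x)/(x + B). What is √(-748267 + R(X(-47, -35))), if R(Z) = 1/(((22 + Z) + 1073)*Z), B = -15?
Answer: 7*I*√316576384014162399/4553119 ≈ 865.02*I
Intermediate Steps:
X(x, O) = (-20 + x)/(-15 + x) (X(x, O) = (-20 + x)/(x - 15) = (-20 + x)/(-15 + x))
R(Z) = 1/(Z*(1095 + Z)) (R(Z) = 1/((1095 + Z)*Z) = 1/(Z*(1095 + Z)))
√(-748267 + R(X(-47, -35))) = √(-748267 + 1/((((-20 - 47)/(-15 - 47)))*(1095 + (-20 - 47)/(-15 - 47)))) = √(-748267 + 1/(((-67/(-62)))*(1095 - 67/(-62)))) = √(-748267 + 1/(((-1/62*(-67)))*(1095 - 1/62*(-67)))) = √(-748267 + 1/((67/62)*(1095 + 67/62))) = √(-748267 + 62/(67*(67957/62))) = √(-748267 + (62/67)*(62/67957)) = √(-748267 + 3844/4553119) = √(-3406948690929/4553119) = 7*I*√316576384014162399/4553119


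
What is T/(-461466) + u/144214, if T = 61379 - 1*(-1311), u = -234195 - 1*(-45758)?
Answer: -47999022151/33274928862 ≈ -1.4425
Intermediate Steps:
u = -188437 (u = -234195 + 45758 = -188437)
T = 62690 (T = 61379 + 1311 = 62690)
T/(-461466) + u/144214 = 62690/(-461466) - 188437/144214 = 62690*(-1/461466) - 188437*1/144214 = -31345/230733 - 188437/144214 = -47999022151/33274928862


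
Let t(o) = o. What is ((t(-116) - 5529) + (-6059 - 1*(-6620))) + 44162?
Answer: 39078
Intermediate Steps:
((t(-116) - 5529) + (-6059 - 1*(-6620))) + 44162 = ((-116 - 5529) + (-6059 - 1*(-6620))) + 44162 = (-5645 + (-6059 + 6620)) + 44162 = (-5645 + 561) + 44162 = -5084 + 44162 = 39078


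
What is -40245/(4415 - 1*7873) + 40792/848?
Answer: 5474578/91637 ≈ 59.742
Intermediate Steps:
-40245/(4415 - 1*7873) + 40792/848 = -40245/(4415 - 7873) + 40792*(1/848) = -40245/(-3458) + 5099/106 = -40245*(-1/3458) + 5099/106 = 40245/3458 + 5099/106 = 5474578/91637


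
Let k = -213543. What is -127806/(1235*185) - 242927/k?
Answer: 28210669667/48789236925 ≈ 0.57821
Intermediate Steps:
-127806/(1235*185) - 242927/k = -127806/(1235*185) - 242927/(-213543) = -127806/228475 - 242927*(-1/213543) = -127806*1/228475 + 242927/213543 = -127806/228475 + 242927/213543 = 28210669667/48789236925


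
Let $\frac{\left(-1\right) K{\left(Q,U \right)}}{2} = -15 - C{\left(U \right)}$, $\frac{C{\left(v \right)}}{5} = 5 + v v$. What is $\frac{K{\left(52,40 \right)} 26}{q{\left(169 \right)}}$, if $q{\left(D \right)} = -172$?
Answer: $- \frac{104520}{43} \approx -2430.7$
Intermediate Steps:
$C{\left(v \right)} = 25 + 5 v^{2}$ ($C{\left(v \right)} = 5 \left(5 + v v\right) = 5 \left(5 + v^{2}\right) = 25 + 5 v^{2}$)
$K{\left(Q,U \right)} = 80 + 10 U^{2}$ ($K{\left(Q,U \right)} = - 2 \left(-15 - \left(25 + 5 U^{2}\right)\right) = - 2 \left(-40 - 5 U^{2}\right) = 80 + 10 U^{2}$)
$\frac{K{\left(52,40 \right)} 26}{q{\left(169 \right)}} = \frac{\left(80 + 10 \cdot 40^{2}\right) 26}{-172} = \left(80 + 10 \cdot 1600\right) 26 \left(- \frac{1}{172}\right) = \left(80 + 16000\right) 26 \left(- \frac{1}{172}\right) = 16080 \cdot 26 \left(- \frac{1}{172}\right) = 418080 \left(- \frac{1}{172}\right) = - \frac{104520}{43}$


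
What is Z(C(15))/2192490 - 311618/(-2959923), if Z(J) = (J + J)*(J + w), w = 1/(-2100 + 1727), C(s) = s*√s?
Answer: 7813320323/72106684203 - √15/27259959 ≈ 0.10836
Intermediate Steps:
C(s) = s^(3/2)
w = -1/373 (w = 1/(-373) = -1/373 ≈ -0.0026810)
Z(J) = 2*J*(-1/373 + J) (Z(J) = (J + J)*(J - 1/373) = (2*J)*(-1/373 + J) = 2*J*(-1/373 + J))
Z(C(15))/2192490 - 311618/(-2959923) = (2*15^(3/2)*(-1 + 373*15^(3/2))/373)/2192490 - 311618/(-2959923) = (2*(15*√15)*(-1 + 373*(15*√15))/373)*(1/2192490) - 311618*(-1/2959923) = (2*(15*√15)*(-1 + 5595*√15)/373)*(1/2192490) + 311618/2959923 = (30*√15*(-1 + 5595*√15)/373)*(1/2192490) + 311618/2959923 = √15*(-1 + 5595*√15)/27259959 + 311618/2959923 = 311618/2959923 + √15*(-1 + 5595*√15)/27259959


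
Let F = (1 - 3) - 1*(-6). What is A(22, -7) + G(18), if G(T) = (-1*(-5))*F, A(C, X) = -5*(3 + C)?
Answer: -105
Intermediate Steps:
F = 4 (F = -2 + 6 = 4)
A(C, X) = -15 - 5*C
G(T) = 20 (G(T) = -1*(-5)*4 = 5*4 = 20)
A(22, -7) + G(18) = (-15 - 5*22) + 20 = (-15 - 110) + 20 = -125 + 20 = -105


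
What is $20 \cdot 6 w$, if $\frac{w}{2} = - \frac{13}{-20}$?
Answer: $156$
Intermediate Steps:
$w = \frac{13}{10}$ ($w = 2 \left(- \frac{13}{-20}\right) = 2 \left(\left(-13\right) \left(- \frac{1}{20}\right)\right) = 2 \cdot \frac{13}{20} = \frac{13}{10} \approx 1.3$)
$20 \cdot 6 w = 20 \cdot 6 \cdot \frac{13}{10} = 120 \cdot \frac{13}{10} = 156$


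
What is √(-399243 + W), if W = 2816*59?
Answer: I*√233099 ≈ 482.8*I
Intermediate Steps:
W = 166144
√(-399243 + W) = √(-399243 + 166144) = √(-233099) = I*√233099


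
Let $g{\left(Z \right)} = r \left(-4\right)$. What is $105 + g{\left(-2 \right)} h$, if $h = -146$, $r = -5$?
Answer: $-2815$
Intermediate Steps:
$g{\left(Z \right)} = 20$ ($g{\left(Z \right)} = \left(-5\right) \left(-4\right) = 20$)
$105 + g{\left(-2 \right)} h = 105 + 20 \left(-146\right) = 105 - 2920 = -2815$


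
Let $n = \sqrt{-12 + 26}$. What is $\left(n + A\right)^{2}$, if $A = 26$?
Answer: $\left(26 + \sqrt{14}\right)^{2} \approx 884.57$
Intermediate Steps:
$n = \sqrt{14} \approx 3.7417$
$\left(n + A\right)^{2} = \left(\sqrt{14} + 26\right)^{2} = \left(26 + \sqrt{14}\right)^{2}$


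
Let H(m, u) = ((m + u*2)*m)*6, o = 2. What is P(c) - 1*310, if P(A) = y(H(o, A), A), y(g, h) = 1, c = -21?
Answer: -309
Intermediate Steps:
H(m, u) = 6*m*(m + 2*u) (H(m, u) = ((m + 2*u)*m)*6 = (m*(m + 2*u))*6 = 6*m*(m + 2*u))
P(A) = 1
P(c) - 1*310 = 1 - 1*310 = 1 - 310 = -309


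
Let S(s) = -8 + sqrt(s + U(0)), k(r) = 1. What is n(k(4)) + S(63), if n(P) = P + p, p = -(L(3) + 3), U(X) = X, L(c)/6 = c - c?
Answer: -10 + 3*sqrt(7) ≈ -2.0627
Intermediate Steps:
L(c) = 0 (L(c) = 6*(c - c) = 6*0 = 0)
p = -3 (p = -(0 + 3) = -1*3 = -3)
S(s) = -8 + sqrt(s) (S(s) = -8 + sqrt(s + 0) = -8 + sqrt(s))
n(P) = -3 + P (n(P) = P - 3 = -3 + P)
n(k(4)) + S(63) = (-3 + 1) + (-8 + sqrt(63)) = -2 + (-8 + 3*sqrt(7)) = -10 + 3*sqrt(7)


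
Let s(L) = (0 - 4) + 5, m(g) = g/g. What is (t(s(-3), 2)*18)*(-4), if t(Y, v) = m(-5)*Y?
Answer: -72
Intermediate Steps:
m(g) = 1
s(L) = 1 (s(L) = -4 + 5 = 1)
t(Y, v) = Y (t(Y, v) = 1*Y = Y)
(t(s(-3), 2)*18)*(-4) = (1*18)*(-4) = 18*(-4) = -72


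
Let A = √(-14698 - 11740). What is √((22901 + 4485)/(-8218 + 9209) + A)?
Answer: √(27139526 + 982081*I*√26438)/991 ≈ 9.8123 + 8.2854*I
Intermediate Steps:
A = I*√26438 (A = √(-26438) = I*√26438 ≈ 162.6*I)
√((22901 + 4485)/(-8218 + 9209) + A) = √((22901 + 4485)/(-8218 + 9209) + I*√26438) = √(27386/991 + I*√26438)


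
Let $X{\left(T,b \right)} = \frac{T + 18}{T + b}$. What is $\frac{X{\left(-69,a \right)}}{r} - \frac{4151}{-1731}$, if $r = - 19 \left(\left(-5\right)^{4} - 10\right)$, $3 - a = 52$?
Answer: $\frac{1907811683}{795584910} \approx 2.398$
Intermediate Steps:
$a = -49$ ($a = 3 - 52 = -49$)
$r = -11685$ ($r = - 19 \left(625 - 10\right) = \left(-19\right) 615 = -11685$)
$X{\left(T,b \right)} = \frac{18 + T}{T + b}$
$\frac{X{\left(-69,a \right)}}{r} - \frac{4151}{-1731} = \frac{\frac{1}{-69 - 49} \left(18 - 69\right)}{-11685} - \frac{4151}{-1731} = \frac{1}{-118} \left(-51\right) \left(- \frac{1}{11685}\right) - - \frac{4151}{1731} = \left(- \frac{1}{118}\right) \left(-51\right) \left(- \frac{1}{11685}\right) + \frac{4151}{1731} = \frac{51}{118} \left(- \frac{1}{11685}\right) + \frac{4151}{1731} = - \frac{17}{459610} + \frac{4151}{1731} = \frac{1907811683}{795584910}$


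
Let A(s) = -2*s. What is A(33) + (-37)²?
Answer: 1303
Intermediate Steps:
A(33) + (-37)² = -2*33 + (-37)² = -66 + 1369 = 1303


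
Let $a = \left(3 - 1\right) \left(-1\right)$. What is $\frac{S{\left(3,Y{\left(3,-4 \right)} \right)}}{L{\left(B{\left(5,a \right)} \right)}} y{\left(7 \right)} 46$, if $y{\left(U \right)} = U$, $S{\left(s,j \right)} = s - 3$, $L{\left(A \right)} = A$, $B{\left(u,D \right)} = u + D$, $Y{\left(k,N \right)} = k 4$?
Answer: $0$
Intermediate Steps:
$Y{\left(k,N \right)} = 4 k$
$a = -2$ ($a = 2 \left(-1\right) = -2$)
$B{\left(u,D \right)} = D + u$
$S{\left(s,j \right)} = -3 + s$
$\frac{S{\left(3,Y{\left(3,-4 \right)} \right)}}{L{\left(B{\left(5,a \right)} \right)}} y{\left(7 \right)} 46 = \frac{-3 + 3}{-2 + 5} \cdot 7 \cdot 46 = \frac{0}{3} \cdot 7 \cdot 46 = 0 \cdot \frac{1}{3} \cdot 7 \cdot 46 = 0 \cdot 7 \cdot 46 = 0 \cdot 46 = 0$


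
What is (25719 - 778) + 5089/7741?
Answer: 193073370/7741 ≈ 24942.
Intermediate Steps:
(25719 - 778) + 5089/7741 = 24941 + 5089*(1/7741) = 24941 + 5089/7741 = 193073370/7741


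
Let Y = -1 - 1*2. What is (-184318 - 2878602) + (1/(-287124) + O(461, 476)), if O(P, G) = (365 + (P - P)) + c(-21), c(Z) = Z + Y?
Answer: -879339932797/287124 ≈ -3.0626e+6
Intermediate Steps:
Y = -3 (Y = -1 - 2 = -3)
c(Z) = -3 + Z (c(Z) = Z - 3 = -3 + Z)
O(P, G) = 341 (O(P, G) = (365 + (P - P)) + (-3 - 21) = (365 + 0) - 24 = 365 - 24 = 341)
(-184318 - 2878602) + (1/(-287124) + O(461, 476)) = (-184318 - 2878602) + (1/(-287124) + 341) = -3062920 + (-1/287124 + 341) = -3062920 + 97909283/287124 = -879339932797/287124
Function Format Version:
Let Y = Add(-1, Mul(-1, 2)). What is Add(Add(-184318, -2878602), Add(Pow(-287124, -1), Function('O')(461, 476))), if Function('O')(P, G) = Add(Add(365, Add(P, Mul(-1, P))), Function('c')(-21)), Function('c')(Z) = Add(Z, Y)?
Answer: Rational(-879339932797, 287124) ≈ -3.0626e+6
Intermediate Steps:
Y = -3 (Y = Add(-1, -2) = -3)
Function('c')(Z) = Add(-3, Z) (Function('c')(Z) = Add(Z, -3) = Add(-3, Z))
Function('O')(P, G) = 341 (Function('O')(P, G) = Add(Add(365, Add(P, Mul(-1, P))), Add(-3, -21)) = Add(Add(365, 0), -24) = Add(365, -24) = 341)
Add(Add(-184318, -2878602), Add(Pow(-287124, -1), Function('O')(461, 476))) = Add(Add(-184318, -2878602), Add(Pow(-287124, -1), 341)) = Add(-3062920, Add(Rational(-1, 287124), 341)) = Add(-3062920, Rational(97909283, 287124)) = Rational(-879339932797, 287124)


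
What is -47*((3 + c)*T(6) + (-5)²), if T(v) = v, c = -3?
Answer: -1175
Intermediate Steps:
-47*((3 + c)*T(6) + (-5)²) = -47*((3 - 3)*6 + (-5)²) = -47*(0*6 + 25) = -47*(0 + 25) = -47*25 = -1175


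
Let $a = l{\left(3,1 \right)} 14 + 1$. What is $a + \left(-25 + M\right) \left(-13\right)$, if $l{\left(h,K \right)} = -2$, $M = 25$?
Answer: $-27$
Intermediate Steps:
$a = -27$ ($a = \left(-2\right) 14 + 1 = -28 + 1 = -27$)
$a + \left(-25 + M\right) \left(-13\right) = -27 + \left(-25 + 25\right) \left(-13\right) = -27 + 0 \left(-13\right) = -27 + 0 = -27$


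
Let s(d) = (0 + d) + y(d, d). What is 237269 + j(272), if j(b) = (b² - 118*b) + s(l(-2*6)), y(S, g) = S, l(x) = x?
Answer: 279133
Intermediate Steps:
s(d) = 2*d (s(d) = (0 + d) + d = d + d = 2*d)
j(b) = -24 + b² - 118*b (j(b) = (b² - 118*b) + 2*(-2*6) = (b² - 118*b) + 2*(-12) = (b² - 118*b) - 24 = -24 + b² - 118*b)
237269 + j(272) = 237269 + (-24 + 272² - 118*272) = 237269 + (-24 + 73984 - 32096) = 237269 + 41864 = 279133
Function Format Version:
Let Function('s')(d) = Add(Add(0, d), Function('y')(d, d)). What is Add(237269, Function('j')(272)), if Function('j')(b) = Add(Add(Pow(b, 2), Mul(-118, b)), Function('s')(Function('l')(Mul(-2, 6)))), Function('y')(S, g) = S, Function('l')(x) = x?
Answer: 279133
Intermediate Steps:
Function('s')(d) = Mul(2, d) (Function('s')(d) = Add(Add(0, d), d) = Add(d, d) = Mul(2, d))
Function('j')(b) = Add(-24, Pow(b, 2), Mul(-118, b)) (Function('j')(b) = Add(Add(Pow(b, 2), Mul(-118, b)), Mul(2, Mul(-2, 6))) = Add(Add(Pow(b, 2), Mul(-118, b)), Mul(2, -12)) = Add(Add(Pow(b, 2), Mul(-118, b)), -24) = Add(-24, Pow(b, 2), Mul(-118, b)))
Add(237269, Function('j')(272)) = Add(237269, Add(-24, Pow(272, 2), Mul(-118, 272))) = Add(237269, Add(-24, 73984, -32096)) = Add(237269, 41864) = 279133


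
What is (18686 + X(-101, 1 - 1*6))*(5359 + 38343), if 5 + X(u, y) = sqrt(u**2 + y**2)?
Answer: 816397062 + 43702*sqrt(10226) ≈ 8.2082e+8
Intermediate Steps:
X(u, y) = -5 + sqrt(u**2 + y**2)
(18686 + X(-101, 1 - 1*6))*(5359 + 38343) = (18686 + (-5 + sqrt((-101)**2 + (1 - 1*6)**2)))*(5359 + 38343) = (18686 + (-5 + sqrt(10201 + (1 - 6)**2)))*43702 = (18686 + (-5 + sqrt(10201 + (-5)**2)))*43702 = (18686 + (-5 + sqrt(10201 + 25)))*43702 = (18686 + (-5 + sqrt(10226)))*43702 = (18681 + sqrt(10226))*43702 = 816397062 + 43702*sqrt(10226)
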